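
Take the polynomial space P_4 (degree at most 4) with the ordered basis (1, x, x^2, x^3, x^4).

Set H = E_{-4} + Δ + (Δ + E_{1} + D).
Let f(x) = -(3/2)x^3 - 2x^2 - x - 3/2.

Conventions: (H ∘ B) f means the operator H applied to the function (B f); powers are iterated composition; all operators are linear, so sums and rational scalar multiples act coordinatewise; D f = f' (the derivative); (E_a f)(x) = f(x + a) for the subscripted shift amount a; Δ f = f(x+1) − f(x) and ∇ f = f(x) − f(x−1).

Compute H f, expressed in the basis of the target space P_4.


g(x) = -3x^3 - 4x^2 - (175/2)x + 101/2

E_{-4} f = -(3/2)x^3 + 16x^2 - 57x + 133/2
Δ f = -(9/2)x^2 - (17/2)x - 9/2
Δ f = -(9/2)x^2 - (17/2)x - 9/2
E_{1} f = -(3/2)x^3 - (13/2)x^2 - (19/2)x - 6
D f = -(9/2)x^2 - 4x - 1
(Δ + E_{1} + D) f = -(3/2)x^3 - (31/2)x^2 - 22x - 23/2
(E_{-4} + Δ + (Δ + E_{1} + D)) f = -3x^3 - 4x^2 - (175/2)x + 101/2


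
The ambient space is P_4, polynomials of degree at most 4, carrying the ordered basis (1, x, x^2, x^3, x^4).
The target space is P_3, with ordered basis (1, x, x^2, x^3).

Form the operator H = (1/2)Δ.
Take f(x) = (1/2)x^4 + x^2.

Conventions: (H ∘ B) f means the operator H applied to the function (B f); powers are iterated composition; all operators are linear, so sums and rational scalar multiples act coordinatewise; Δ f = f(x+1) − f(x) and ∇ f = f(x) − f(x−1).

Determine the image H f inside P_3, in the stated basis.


Δ f = 2x^3 + 3x^2 + 4x + 3/2
((1/2)Δ) f = x^3 + (3/2)x^2 + 2x + 3/4

g(x) = x^3 + (3/2)x^2 + 2x + 3/4


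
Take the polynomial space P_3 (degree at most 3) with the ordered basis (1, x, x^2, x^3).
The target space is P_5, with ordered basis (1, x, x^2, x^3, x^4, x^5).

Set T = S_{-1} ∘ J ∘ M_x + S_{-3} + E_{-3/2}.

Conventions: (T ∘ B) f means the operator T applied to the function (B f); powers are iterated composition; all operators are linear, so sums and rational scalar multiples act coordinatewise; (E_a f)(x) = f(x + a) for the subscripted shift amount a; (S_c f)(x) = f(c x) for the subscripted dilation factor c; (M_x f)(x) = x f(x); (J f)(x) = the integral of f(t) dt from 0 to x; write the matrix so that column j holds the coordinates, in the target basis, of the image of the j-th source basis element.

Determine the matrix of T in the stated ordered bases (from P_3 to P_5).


image of 1: (1/2)x^2 + 2
image of x: -(1/3)x^3 - 2x - 3/2
image of x^2: (1/4)x^4 + 10x^2 - 3x + 9/4
image of x^3: -(1/5)x^5 - 26x^3 - (9/2)x^2 + (27/4)x - 27/8
each image's coordinates form column j of the matrix

the matrix is [[2, -3/2, 9/4, -27/8]; [0, -2, -3, 27/4]; [1/2, 0, 10, -9/2]; [0, -1/3, 0, -26]; [0, 0, 1/4, 0]; [0, 0, 0, -1/5]] (rows listed top to bottom)


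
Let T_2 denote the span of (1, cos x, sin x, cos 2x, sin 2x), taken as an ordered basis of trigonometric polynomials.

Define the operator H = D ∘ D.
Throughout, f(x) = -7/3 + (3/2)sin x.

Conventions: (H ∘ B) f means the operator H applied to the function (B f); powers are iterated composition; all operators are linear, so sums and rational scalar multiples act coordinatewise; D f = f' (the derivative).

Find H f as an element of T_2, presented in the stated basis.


the result is g(x) = -(3/2)sin x

D f = (3/2)cos x
D D f = -(3/2)sin x


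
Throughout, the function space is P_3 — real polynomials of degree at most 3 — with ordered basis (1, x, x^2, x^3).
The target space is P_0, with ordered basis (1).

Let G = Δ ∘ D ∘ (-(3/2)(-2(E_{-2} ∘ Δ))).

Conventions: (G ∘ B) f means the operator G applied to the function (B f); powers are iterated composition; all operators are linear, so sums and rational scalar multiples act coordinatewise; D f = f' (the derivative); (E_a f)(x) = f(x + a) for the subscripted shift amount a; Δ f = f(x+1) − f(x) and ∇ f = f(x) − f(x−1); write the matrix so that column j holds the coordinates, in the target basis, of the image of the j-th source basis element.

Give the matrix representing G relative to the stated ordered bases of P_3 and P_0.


the matrix is [[0, 0, 0, 18]] (rows listed top to bottom)

image of 1: 0
image of x: 0
image of x^2: 0
image of x^3: 18
each image's coordinates form column j of the matrix


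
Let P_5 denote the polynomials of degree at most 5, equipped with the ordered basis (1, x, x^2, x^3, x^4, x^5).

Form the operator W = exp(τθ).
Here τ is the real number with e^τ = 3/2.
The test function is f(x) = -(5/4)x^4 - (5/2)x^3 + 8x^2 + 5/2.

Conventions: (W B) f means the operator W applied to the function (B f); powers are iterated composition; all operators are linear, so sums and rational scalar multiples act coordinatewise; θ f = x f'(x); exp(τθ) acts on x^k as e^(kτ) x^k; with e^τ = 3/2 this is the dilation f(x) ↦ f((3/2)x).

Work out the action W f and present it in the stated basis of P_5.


the image equals g(x) = -(405/64)x^4 - (135/16)x^3 + 18x^2 + 5/2

exp(τθ) x^k = e^(kτ) x^k; with e^τ = 3/2 this sends x^k to (3/2)^k x^k
x^2 ↦ 9/4 x^2
x^3 ↦ 27/8 x^3
x^4 ↦ 81/16 x^4
applying this coordinatewise to f: exp(τθ) f = -(405/64)x^4 - (135/16)x^3 + 18x^2 + 5/2


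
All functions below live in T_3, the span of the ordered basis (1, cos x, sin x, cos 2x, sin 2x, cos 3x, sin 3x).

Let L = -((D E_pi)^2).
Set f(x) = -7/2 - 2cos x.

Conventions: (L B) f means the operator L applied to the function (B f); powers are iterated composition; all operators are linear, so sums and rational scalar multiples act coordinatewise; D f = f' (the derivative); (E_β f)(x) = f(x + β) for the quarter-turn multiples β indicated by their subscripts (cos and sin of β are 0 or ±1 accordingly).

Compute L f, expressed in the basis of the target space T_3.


E_pi f = -7/2 + 2cos x
D E_pi f = -2sin x
E_pi (D E_pi) f = 2sin x
D E_pi (D E_pi) f = 2cos x
(-((D E_pi)^2)) f = -2cos x

g(x) = -2cos x


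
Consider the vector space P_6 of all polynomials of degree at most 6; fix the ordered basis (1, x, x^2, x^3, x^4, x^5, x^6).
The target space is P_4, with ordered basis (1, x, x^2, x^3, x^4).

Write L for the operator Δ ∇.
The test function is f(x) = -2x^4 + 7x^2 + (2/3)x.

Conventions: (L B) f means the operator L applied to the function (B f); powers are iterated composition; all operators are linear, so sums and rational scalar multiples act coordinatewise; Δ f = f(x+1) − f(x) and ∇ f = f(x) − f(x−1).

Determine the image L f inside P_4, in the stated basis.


the result is g(x) = -24x^2 + 10

∇ f = -8x^3 + 12x^2 + 6x - 13/3
Δ ∇ f = -24x^2 + 10


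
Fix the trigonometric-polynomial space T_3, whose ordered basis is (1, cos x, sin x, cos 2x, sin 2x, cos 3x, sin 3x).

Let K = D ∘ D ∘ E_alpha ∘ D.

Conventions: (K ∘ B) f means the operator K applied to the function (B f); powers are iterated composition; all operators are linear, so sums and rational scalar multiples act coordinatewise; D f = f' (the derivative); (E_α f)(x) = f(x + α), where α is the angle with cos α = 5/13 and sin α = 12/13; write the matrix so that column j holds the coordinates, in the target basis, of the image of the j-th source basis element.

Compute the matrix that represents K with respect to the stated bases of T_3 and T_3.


image of 1: 0
image of cos x: (12/13)cos x + (5/13)sin x
image of sin x: -(5/13)cos x + (12/13)sin x
image of cos 2x: (960/169)cos 2x - (952/169)sin 2x
image of sin 2x: (952/169)cos 2x + (960/169)sin 2x
image of cos 3x: -(22356/2197)cos 3x - (54945/2197)sin 3x
image of sin 3x: (54945/2197)cos 3x - (22356/2197)sin 3x
each image's coordinates form column j of the matrix

the matrix is [[0, 0, 0, 0, 0, 0, 0]; [0, 12/13, -5/13, 0, 0, 0, 0]; [0, 5/13, 12/13, 0, 0, 0, 0]; [0, 0, 0, 960/169, 952/169, 0, 0]; [0, 0, 0, -952/169, 960/169, 0, 0]; [0, 0, 0, 0, 0, -22356/2197, 54945/2197]; [0, 0, 0, 0, 0, -54945/2197, -22356/2197]] (rows listed top to bottom)


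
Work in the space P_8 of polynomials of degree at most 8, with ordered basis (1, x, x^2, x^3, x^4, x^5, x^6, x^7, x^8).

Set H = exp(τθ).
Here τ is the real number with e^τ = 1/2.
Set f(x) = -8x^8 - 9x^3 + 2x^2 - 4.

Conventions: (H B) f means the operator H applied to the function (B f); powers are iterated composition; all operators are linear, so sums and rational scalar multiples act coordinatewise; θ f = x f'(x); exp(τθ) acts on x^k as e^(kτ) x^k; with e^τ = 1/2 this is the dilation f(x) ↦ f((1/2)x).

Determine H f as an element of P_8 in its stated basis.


exp(τθ) x^k = e^(kτ) x^k; with e^τ = 1/2 this sends x^k to (1/2)^k x^k
x^2 ↦ 1/4 x^2
x^3 ↦ 1/8 x^3
x^8 ↦ 1/256 x^8
applying this coordinatewise to f: exp(τθ) f = -(1/32)x^8 - (9/8)x^3 + (1/2)x^2 - 4

g(x) = -(1/32)x^8 - (9/8)x^3 + (1/2)x^2 - 4


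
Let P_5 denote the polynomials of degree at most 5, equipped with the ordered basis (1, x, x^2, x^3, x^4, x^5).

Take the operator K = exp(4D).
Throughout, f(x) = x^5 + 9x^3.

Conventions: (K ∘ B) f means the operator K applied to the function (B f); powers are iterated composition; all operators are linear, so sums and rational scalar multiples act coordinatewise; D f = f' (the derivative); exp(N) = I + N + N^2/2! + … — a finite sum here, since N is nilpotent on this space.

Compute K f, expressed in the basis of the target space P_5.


order-1 term: 20x^4 + 108x^2
order-2 term: 160x^3 + 432x
order-3 term: 640x^2 + 576
order-4 term: 1280x
order-5 term: 1024
the series for exp(4D) f terminates at order 5
exp(4D) f = x^5 + 20x^4 + 169x^3 + 748x^2 + 1712x + 1600

the image equals g(x) = x^5 + 20x^4 + 169x^3 + 748x^2 + 1712x + 1600


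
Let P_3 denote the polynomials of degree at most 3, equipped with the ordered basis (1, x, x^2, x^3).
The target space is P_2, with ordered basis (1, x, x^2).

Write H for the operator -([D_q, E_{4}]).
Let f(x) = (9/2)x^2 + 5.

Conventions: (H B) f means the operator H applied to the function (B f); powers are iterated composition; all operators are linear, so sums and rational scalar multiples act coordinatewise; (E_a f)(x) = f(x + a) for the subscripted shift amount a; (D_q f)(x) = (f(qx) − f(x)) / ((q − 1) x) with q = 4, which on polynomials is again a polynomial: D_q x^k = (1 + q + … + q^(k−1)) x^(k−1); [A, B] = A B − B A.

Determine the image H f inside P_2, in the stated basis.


g(x) = 54

E_{4} f = (9/2)x^2 + 36x + 77
D_q E_{4} f = (45/2)x + 36
D_q f = (45/2)x
E_{4} D_q f = (45/2)x + 90
[D_q, E_{4}] f = -54
(-([D_q, E_{4}])) f = 54


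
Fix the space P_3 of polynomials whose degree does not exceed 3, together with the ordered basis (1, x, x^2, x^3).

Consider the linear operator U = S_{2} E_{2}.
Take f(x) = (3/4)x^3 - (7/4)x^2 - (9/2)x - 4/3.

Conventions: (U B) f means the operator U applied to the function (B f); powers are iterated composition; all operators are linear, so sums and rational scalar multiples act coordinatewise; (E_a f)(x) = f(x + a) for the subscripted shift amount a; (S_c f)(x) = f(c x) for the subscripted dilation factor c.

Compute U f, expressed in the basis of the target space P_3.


g(x) = 6x^3 + 11x^2 - 5x - 34/3

E_{2} f = (3/4)x^3 + (11/4)x^2 - (5/2)x - 34/3
S_{2} E_{2} f = 6x^3 + 11x^2 - 5x - 34/3


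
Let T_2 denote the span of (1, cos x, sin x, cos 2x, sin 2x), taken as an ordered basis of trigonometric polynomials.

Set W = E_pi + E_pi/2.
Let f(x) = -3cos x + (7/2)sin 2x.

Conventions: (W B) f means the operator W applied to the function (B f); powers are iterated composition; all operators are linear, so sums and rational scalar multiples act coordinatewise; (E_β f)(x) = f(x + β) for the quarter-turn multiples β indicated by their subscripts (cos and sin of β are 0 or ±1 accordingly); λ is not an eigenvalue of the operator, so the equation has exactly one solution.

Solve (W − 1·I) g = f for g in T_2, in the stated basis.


the image equals g(x) = (6/5)cos x - (3/5)sin x - (7/2)sin 2x

write g with unknown coordinates in the stated basis and equate coefficients in (W − 1·I) g = f
solving from the highest basis element down gives g = (6/5)cos x - (3/5)sin x - (7/2)sin 2x
check: W g = -(9/5)cos x - (3/5)sin x
so W g − 1·g = -3cos x + (7/2)sin 2x = f ✓


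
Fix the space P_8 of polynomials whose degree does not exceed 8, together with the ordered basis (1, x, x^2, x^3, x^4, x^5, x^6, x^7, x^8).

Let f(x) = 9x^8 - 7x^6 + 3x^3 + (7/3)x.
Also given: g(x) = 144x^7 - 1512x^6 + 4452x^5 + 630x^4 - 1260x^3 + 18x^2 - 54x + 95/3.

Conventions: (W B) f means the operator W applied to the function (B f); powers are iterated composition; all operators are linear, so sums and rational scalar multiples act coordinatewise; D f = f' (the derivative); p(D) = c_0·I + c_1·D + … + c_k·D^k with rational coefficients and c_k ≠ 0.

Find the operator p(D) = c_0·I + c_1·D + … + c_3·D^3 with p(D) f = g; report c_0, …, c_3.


D^0 f = 9x^8 - 7x^6 + 3x^3 + (7/3)x
D^1 f = 72x^7 - 42x^5 + 9x^2 + 7/3
D^2 f = 504x^6 - 210x^4 + 18x
D^3 f = 3024x^5 - 840x^3 + 18
matching coefficients of g against c_0 f + c_1 Df + … from the top degree down determines the c_i
solution: c_0 = 0, c_1 = 2, c_2 = -3, c_3 = 3/2

c_0 = 0, c_1 = 2, c_2 = -3, c_3 = 3/2


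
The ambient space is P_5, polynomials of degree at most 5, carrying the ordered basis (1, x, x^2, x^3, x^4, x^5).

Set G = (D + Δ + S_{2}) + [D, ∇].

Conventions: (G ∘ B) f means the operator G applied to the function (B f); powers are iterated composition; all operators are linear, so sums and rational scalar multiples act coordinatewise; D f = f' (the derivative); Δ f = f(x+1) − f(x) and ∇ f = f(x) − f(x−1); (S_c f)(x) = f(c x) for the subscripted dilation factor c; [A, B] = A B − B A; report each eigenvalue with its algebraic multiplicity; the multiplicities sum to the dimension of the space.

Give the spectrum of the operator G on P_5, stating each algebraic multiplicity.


image of 1: 1
image of x: 2x + 2
image of x^2: 4x^2 + 4x + 1
image of x^3: 8x^3 + 6x^2 + 3x + 1
image of x^4: 16x^4 + 8x^3 + 6x^2 + 4x + 1
image of x^5: 32x^5 + 10x^4 + 10x^3 + 10x^2 + 5x + 1
the matrix is upper triangular; its diagonal is (1, 2, 4, 8, 16, 32)
for a triangular matrix the eigenvalues are the diagonal entries, with algebraic multiplicity their repetition count

λ = 1 (multiplicity 1), λ = 2 (multiplicity 1), λ = 4 (multiplicity 1), λ = 8 (multiplicity 1), λ = 16 (multiplicity 1), λ = 32 (multiplicity 1)


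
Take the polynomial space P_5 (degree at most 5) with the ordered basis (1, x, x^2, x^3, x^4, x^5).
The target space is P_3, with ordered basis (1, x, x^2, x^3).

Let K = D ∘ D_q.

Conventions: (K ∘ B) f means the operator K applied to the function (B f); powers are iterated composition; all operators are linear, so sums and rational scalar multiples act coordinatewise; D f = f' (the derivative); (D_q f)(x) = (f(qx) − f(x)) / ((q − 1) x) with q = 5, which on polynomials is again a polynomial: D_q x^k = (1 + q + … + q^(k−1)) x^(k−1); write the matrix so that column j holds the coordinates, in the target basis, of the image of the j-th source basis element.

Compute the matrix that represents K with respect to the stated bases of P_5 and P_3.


the matrix is [[0, 0, 6, 0, 0, 0]; [0, 0, 0, 62, 0, 0]; [0, 0, 0, 0, 468, 0]; [0, 0, 0, 0, 0, 3124]] (rows listed top to bottom)

image of 1: 0
image of x: 0
image of x^2: 6
image of x^3: 62x
image of x^4: 468x^2
image of x^5: 3124x^3
each image's coordinates form column j of the matrix


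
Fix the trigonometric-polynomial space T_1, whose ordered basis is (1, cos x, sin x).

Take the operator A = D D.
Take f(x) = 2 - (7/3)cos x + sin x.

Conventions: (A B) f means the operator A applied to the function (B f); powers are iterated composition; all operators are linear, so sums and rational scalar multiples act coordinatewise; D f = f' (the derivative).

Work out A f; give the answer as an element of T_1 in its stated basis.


D f = cos x + (7/3)sin x
D D f = (7/3)cos x - sin x

the image equals g(x) = (7/3)cos x - sin x


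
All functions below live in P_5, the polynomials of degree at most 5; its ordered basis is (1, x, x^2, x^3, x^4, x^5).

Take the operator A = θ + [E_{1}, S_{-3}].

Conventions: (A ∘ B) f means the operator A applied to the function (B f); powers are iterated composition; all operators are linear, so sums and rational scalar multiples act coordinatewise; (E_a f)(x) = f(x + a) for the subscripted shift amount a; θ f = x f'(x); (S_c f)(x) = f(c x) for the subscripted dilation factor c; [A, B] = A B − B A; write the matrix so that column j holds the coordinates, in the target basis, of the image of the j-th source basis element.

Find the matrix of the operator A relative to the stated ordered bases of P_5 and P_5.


the matrix is [[0, -4, 8, -28, 80, -244]; [0, 1, 24, -72, 336, -1200]; [0, 0, 2, -108, 432, -2520]; [0, 0, 0, 3, 432, -2160]; [0, 0, 0, 0, 4, -1620]; [0, 0, 0, 0, 0, 5]] (rows listed top to bottom)

image of 1: 0
image of x: x - 4
image of x^2: 2x^2 + 24x + 8
image of x^3: 3x^3 - 108x^2 - 72x - 28
image of x^4: 4x^4 + 432x^3 + 432x^2 + 336x + 80
image of x^5: 5x^5 - 1620x^4 - 2160x^3 - 2520x^2 - 1200x - 244
each image's coordinates form column j of the matrix


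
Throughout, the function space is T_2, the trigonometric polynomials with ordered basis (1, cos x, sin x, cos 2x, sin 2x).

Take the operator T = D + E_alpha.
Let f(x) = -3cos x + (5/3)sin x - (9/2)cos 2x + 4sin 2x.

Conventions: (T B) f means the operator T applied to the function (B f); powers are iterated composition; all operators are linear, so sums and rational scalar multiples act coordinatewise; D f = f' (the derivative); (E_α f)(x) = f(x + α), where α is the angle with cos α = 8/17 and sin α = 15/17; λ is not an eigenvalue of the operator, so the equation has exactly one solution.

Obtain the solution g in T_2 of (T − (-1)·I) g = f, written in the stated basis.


g(x) = -(385/291)cos x - (163/291)sin x - (962/593)cos 2x - (3169/2372)sin 2x

write g with unknown coordinates in the stated basis and equate coefficients in (T − (-1)·I) g = f
solving from the highest basis element down gives g = -(385/291)cos x - (163/291)sin x - (962/593)cos 2x - (3169/2372)sin 2x
check: T g = -(488/291)cos x + (216/97)sin x - (3413/1186)cos 2x + (12657/2372)sin 2x
so T g − (-1)·g = -3cos x + (5/3)sin x - (9/2)cos 2x + 4sin 2x = f ✓


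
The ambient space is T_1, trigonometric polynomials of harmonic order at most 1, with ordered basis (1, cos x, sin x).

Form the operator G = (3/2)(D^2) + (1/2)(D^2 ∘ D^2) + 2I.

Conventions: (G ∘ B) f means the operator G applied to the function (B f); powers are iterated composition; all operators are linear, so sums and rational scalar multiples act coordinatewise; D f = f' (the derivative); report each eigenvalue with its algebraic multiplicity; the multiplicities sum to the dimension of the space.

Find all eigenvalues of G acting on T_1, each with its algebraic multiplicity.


image of 1: 2
image of cos x: cos x
image of sin x: sin x
the matrix is diagonal; its diagonal is (2, 1, 1)
for a triangular matrix the eigenvalues are the diagonal entries, with algebraic multiplicity their repetition count

λ = 1 (multiplicity 2), λ = 2 (multiplicity 1)


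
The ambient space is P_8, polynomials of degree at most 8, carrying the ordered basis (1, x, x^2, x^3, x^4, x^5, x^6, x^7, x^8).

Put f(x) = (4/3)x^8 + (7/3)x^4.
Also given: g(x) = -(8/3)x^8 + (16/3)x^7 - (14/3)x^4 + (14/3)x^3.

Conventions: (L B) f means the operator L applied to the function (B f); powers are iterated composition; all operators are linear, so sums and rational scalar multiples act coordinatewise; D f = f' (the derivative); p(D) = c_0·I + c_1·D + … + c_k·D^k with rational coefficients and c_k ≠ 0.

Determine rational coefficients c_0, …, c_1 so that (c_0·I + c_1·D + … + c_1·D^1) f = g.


c_0 = -2, c_1 = 1/2

D^0 f = (4/3)x^8 + (7/3)x^4
D^1 f = (32/3)x^7 + (28/3)x^3
matching coefficients of g against c_0 f + c_1 Df + … from the top degree down determines the c_i
solution: c_0 = -2, c_1 = 1/2


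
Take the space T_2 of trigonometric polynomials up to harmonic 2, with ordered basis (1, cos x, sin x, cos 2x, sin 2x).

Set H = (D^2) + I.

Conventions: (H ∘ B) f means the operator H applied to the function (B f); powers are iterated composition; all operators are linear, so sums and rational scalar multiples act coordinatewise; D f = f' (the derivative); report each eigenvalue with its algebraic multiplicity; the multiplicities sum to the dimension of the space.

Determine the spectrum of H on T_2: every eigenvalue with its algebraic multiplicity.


λ = -3 (multiplicity 2), λ = 0 (multiplicity 2), λ = 1 (multiplicity 1)

image of 1: 1
image of cos x: 0
image of sin x: 0
image of cos 2x: -3cos 2x
image of sin 2x: -3sin 2x
the matrix is diagonal; its diagonal is (1, 0, 0, -3, -3)
for a triangular matrix the eigenvalues are the diagonal entries, with algebraic multiplicity their repetition count


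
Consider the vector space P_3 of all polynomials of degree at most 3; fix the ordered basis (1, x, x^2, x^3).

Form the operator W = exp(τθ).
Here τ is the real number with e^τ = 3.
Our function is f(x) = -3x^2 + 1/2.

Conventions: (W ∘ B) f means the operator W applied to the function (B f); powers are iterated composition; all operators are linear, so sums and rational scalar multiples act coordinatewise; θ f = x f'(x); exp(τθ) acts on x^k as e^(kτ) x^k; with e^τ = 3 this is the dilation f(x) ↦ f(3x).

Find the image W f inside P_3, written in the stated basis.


g(x) = -27x^2 + 1/2

exp(τθ) x^k = e^(kτ) x^k; with e^τ = 3 this sends x^k to 3^k x^k
x^2 ↦ 9 x^2
applying this coordinatewise to f: exp(τθ) f = -27x^2 + 1/2


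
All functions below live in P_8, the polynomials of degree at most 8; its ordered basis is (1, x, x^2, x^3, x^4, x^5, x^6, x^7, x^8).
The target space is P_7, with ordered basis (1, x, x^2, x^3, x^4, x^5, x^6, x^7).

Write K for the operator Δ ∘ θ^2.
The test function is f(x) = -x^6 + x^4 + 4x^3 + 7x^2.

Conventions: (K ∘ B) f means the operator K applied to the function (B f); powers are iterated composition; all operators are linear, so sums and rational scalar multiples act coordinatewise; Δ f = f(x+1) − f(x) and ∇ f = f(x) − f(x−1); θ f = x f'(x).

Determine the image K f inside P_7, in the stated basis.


g(x) = -216x^5 - 540x^4 - 656x^3 - 336x^2 + 12x + 44

θ f = -6x^6 + 4x^4 + 12x^3 + 14x^2
θ θ f = -36x^6 + 16x^4 + 36x^3 + 28x^2
Δ θ^2 f = -216x^5 - 540x^4 - 656x^3 - 336x^2 + 12x + 44


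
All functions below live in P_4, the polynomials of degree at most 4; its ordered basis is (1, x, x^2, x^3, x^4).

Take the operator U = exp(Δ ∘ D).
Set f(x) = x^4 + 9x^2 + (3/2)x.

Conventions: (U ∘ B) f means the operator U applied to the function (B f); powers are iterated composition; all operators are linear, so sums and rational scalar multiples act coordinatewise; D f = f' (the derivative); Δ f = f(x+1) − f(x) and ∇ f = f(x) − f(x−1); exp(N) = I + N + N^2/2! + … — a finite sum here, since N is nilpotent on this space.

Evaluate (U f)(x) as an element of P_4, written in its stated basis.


the result is g(x) = x^4 + 21x^2 + (27/2)x + 34

order-1 term: 12x^2 + 12x + 22
order-2 term: 12
the series for exp(Δ ∘ D) f terminates at order 2
exp(Δ ∘ D) f = x^4 + 21x^2 + (27/2)x + 34


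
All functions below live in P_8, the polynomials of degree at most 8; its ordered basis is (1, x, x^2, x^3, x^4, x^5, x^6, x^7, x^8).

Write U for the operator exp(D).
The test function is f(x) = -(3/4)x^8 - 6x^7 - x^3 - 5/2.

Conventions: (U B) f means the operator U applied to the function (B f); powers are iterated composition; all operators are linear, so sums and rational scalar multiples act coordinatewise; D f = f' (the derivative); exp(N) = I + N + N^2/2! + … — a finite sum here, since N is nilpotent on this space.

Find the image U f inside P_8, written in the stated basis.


the image equals g(x) = -(3/4)x^8 - 12x^7 - 63x^6 - 168x^5 - (525/2)x^4 - 253x^3 - 150x^2 - 51x - 41/4

order-1 term: -6x^7 - 42x^6 - 3x^2
order-2 term: -21x^6 - 126x^5 - 3x
order-3 term: -42x^5 - 210x^4 - 1
order-4 term: -(105/2)x^4 - 210x^3
order-5 term: -42x^3 - 126x^2
order-6 term: -21x^2 - 42x
order-7 term: -6x - 6
order-8 term: -3/4
the series for exp(D) f terminates at order 8
exp(D) f = -(3/4)x^8 - 12x^7 - 63x^6 - 168x^5 - (525/2)x^4 - 253x^3 - 150x^2 - 51x - 41/4


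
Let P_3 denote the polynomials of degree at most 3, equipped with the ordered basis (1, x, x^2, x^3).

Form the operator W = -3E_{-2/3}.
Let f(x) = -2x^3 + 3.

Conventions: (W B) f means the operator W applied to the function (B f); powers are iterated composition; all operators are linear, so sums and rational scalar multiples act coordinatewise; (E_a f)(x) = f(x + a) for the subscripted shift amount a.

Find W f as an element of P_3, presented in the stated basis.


the image equals g(x) = 6x^3 - 12x^2 + 8x - 97/9

E_{-2/3} f = -2x^3 + 4x^2 - (8/3)x + 97/27
(-3E_{-2/3}) f = 6x^3 - 12x^2 + 8x - 97/9


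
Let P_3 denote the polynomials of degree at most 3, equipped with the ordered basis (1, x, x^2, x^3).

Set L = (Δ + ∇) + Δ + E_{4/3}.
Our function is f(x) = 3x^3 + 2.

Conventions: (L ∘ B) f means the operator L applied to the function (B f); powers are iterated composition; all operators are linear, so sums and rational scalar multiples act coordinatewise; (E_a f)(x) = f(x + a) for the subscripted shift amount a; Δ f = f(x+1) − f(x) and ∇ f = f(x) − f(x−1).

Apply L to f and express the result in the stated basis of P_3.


g(x) = 3x^3 + 39x^2 + 25x + 163/9

Δ f = 9x^2 + 9x + 3
∇ f = 9x^2 - 9x + 3
(Δ + ∇) f = 18x^2 + 6
Δ f = 9x^2 + 9x + 3
E_{4/3} f = 3x^3 + 12x^2 + 16x + 82/9
((Δ + ∇) + Δ + E_{4/3}) f = 3x^3 + 39x^2 + 25x + 163/9


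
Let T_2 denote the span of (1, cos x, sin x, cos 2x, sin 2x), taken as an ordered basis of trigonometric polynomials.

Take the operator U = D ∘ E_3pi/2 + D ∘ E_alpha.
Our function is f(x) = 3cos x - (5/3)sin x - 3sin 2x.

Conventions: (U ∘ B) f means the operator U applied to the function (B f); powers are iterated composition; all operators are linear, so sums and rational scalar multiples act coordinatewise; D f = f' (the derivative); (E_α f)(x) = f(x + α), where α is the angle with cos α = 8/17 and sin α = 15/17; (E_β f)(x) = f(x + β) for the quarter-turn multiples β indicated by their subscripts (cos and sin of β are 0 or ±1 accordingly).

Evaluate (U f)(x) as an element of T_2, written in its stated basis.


E_3pi/2 f = (5/3)cos x + 3sin x + 3sin 2x
D E_3pi/2 f = 3cos x - (5/3)sin x + 6cos 2x
E_alpha f = -(1/17)cos x - (175/51)sin x - (720/289)cos 2x + (483/289)sin 2x
D E_alpha f = -(175/51)cos x + (1/17)sin x + (966/289)cos 2x + (1440/289)sin 2x
(D ∘ E_3pi/2 + D ∘ E_alpha) f = -(22/51)cos x - (82/51)sin x + (2700/289)cos 2x + (1440/289)sin 2x

the result is g(x) = -(22/51)cos x - (82/51)sin x + (2700/289)cos 2x + (1440/289)sin 2x


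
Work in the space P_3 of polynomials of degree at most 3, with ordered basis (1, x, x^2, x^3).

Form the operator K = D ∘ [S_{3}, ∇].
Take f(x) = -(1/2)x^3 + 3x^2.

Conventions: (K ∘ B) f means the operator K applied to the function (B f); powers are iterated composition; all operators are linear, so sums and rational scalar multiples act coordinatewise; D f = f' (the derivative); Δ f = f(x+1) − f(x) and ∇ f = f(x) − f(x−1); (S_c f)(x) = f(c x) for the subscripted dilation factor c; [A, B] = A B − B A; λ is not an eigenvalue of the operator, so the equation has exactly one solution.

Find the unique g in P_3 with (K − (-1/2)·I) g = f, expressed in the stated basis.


write g with unknown coordinates in the stated basis and equate coefficients in (K − (-1/2)·I) g = f
solving from the highest basis element down gives g = -x^3 + 6x^2 - 216x + 288
check: K g = 108x - 144
so K g − (-1/2)·g = -(1/2)x^3 + 3x^2 = f ✓

the image equals g(x) = -x^3 + 6x^2 - 216x + 288


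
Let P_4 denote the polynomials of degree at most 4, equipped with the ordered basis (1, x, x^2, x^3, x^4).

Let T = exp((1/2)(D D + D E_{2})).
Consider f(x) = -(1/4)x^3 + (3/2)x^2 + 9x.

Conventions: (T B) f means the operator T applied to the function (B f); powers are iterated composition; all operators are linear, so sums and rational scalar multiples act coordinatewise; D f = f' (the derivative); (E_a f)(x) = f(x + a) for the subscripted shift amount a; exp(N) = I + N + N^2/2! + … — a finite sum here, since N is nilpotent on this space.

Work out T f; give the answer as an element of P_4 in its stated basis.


order-1 term: -(3/8)x^2 - (3/4)x + 15/2
order-2 term: -(3/16)x - 3/4
order-3 term: -1/32
the series for exp((1/2)(D D + D E_{2})) f terminates at order 3
exp((1/2)(D D + D E_{2})) f = -(1/4)x^3 + (9/8)x^2 + (129/16)x + 215/32

the image equals g(x) = -(1/4)x^3 + (9/8)x^2 + (129/16)x + 215/32


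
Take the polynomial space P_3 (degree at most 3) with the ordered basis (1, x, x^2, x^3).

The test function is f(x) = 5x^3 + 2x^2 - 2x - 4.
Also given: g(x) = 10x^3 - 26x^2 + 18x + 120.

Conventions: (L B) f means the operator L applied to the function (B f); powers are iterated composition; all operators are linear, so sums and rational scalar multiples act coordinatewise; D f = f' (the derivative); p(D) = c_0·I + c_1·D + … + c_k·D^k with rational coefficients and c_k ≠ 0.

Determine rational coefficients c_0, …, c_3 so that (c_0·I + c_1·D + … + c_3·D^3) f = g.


p(D) = 2·I − 2·D + D^2 + 4·D^3, i.e. c_0 = 2, c_1 = -2, c_2 = 1, c_3 = 4

D^0 f = 5x^3 + 2x^2 - 2x - 4
D^1 f = 15x^2 + 4x - 2
D^2 f = 30x + 4
D^3 f = 30
matching coefficients of g against c_0 f + c_1 Df + … from the top degree down determines the c_i
solution: c_0 = 2, c_1 = -2, c_2 = 1, c_3 = 4


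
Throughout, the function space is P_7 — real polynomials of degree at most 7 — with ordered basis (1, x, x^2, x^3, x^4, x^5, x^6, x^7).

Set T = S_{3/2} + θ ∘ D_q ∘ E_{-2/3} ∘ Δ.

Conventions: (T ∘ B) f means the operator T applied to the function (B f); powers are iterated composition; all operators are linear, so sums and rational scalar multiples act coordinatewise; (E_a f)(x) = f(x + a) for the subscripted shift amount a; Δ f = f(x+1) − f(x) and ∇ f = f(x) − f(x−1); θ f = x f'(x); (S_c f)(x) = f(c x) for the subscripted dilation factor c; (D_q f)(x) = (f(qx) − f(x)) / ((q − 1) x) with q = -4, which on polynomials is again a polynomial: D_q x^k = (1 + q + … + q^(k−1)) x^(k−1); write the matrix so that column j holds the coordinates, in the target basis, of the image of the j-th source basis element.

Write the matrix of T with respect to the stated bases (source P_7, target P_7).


image of 1: 1
image of x: (3/2)x
image of x^2: (9/4)x^2
image of x^3: (27/8)x^3 - 9x
image of x^4: (81/16)x^4 + 104x^2 + 6x
image of x^5: (243/32)x^5 - 765x^3 - (260/3)x^2 - 10x
image of x^6: (729/64)x^6 + 4920x^4 + 765x^3 + (520/3)x^2 + (25/3)x
image of x^7: (2187/128)x^7 - 28665x^5 - 5740x^4 - 1785x^3 - (4550/27)x^2 - (77/9)x
each image's coordinates form column j of the matrix

the matrix is [[1, 0, 0, 0, 0, 0, 0, 0]; [0, 3/2, 0, -9, 6, -10, 25/3, -77/9]; [0, 0, 9/4, 0, 104, -260/3, 520/3, -4550/27]; [0, 0, 0, 27/8, 0, -765, 765, -1785]; [0, 0, 0, 0, 81/16, 0, 4920, -5740]; [0, 0, 0, 0, 0, 243/32, 0, -28665]; [0, 0, 0, 0, 0, 0, 729/64, 0]; [0, 0, 0, 0, 0, 0, 0, 2187/128]] (rows listed top to bottom)


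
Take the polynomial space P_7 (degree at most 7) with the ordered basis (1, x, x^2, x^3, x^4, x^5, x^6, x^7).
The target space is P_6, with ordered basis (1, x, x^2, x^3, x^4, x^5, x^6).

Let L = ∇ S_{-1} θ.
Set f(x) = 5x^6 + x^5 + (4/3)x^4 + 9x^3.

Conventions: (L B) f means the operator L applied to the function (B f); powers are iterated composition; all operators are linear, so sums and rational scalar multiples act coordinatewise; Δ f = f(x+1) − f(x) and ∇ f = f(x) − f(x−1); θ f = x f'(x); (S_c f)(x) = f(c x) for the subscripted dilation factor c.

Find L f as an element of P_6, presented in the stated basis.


θ f = 30x^6 + 5x^5 + (16/3)x^4 + 27x^3
S_{-1} θ f = 30x^6 - 5x^5 + (16/3)x^4 - 27x^3
∇ S_{-1} θ f = 180x^5 - 475x^4 + (2014/3)x^3 - 613x^2 + (922/3)x - 202/3

g(x) = 180x^5 - 475x^4 + (2014/3)x^3 - 613x^2 + (922/3)x - 202/3


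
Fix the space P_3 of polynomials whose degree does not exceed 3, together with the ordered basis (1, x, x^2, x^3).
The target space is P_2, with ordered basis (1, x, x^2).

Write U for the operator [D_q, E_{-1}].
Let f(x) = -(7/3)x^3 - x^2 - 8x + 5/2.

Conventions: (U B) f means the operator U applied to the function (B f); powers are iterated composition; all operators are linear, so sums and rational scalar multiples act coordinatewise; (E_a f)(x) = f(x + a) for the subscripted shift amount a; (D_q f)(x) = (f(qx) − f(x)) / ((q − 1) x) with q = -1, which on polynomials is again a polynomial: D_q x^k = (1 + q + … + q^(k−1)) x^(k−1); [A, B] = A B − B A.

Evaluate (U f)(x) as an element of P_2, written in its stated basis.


E_{-1} f = -(7/3)x^3 + 6x^2 - 13x + 71/6
D_q E_{-1} f = -(7/3)x^2 - 13
D_q f = -(7/3)x^2 - 8
E_{-1} D_q f = -(7/3)x^2 + (14/3)x - 31/3
[D_q, E_{-1}] f = -(14/3)x - 8/3

the result is g(x) = -(14/3)x - 8/3


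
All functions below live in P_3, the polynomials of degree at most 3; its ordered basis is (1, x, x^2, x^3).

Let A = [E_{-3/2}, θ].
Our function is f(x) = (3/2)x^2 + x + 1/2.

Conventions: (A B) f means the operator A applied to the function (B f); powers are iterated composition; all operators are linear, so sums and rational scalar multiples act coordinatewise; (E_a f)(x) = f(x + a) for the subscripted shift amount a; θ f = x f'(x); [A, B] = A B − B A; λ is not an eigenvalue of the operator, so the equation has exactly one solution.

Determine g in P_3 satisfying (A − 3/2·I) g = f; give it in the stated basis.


the image equals g(x) = -x^2 + (4/3)x - 14/3

write g with unknown coordinates in the stated basis and equate coefficients in (A − 3/2·I) g = f
solving from the highest basis element down gives g = -x^2 + (4/3)x - 14/3
check: A g = 3x - 13/2
so A g − 3/2·g = (3/2)x^2 + x + 1/2 = f ✓


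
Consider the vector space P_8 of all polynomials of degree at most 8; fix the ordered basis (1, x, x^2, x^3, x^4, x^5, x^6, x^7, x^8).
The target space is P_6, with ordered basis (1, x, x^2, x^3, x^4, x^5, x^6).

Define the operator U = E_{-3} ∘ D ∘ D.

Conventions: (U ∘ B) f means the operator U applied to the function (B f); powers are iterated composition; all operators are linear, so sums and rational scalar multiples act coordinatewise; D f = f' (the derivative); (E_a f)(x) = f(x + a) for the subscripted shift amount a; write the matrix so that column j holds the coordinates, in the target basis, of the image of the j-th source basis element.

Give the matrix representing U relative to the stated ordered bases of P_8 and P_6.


the matrix is [[0, 0, 2, -18, 108, -540, 2430, -10206, 40824]; [0, 0, 0, 6, -72, 540, -3240, 17010, -81648]; [0, 0, 0, 0, 12, -180, 1620, -11340, 68040]; [0, 0, 0, 0, 0, 20, -360, 3780, -30240]; [0, 0, 0, 0, 0, 0, 30, -630, 7560]; [0, 0, 0, 0, 0, 0, 0, 42, -1008]; [0, 0, 0, 0, 0, 0, 0, 0, 56]] (rows listed top to bottom)

image of 1: 0
image of x: 0
image of x^2: 2
image of x^3: 6x - 18
image of x^4: 12x^2 - 72x + 108
image of x^5: 20x^3 - 180x^2 + 540x - 540
image of x^6: 30x^4 - 360x^3 + 1620x^2 - 3240x + 2430
image of x^7: 42x^5 - 630x^4 + 3780x^3 - 11340x^2 + 17010x - 10206
image of x^8: 56x^6 - 1008x^5 + 7560x^4 - 30240x^3 + 68040x^2 - 81648x + 40824
each image's coordinates form column j of the matrix


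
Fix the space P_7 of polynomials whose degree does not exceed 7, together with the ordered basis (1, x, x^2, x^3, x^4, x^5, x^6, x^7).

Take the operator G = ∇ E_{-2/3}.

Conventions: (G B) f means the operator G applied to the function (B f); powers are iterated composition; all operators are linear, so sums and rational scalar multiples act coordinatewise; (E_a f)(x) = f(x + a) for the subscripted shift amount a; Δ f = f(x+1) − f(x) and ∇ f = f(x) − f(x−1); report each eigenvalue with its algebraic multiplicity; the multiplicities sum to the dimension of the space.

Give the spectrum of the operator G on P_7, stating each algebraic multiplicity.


λ = 0 (multiplicity 8)

image of 1: 0
image of x: 1
image of x^2: 2x - 7/3
image of x^3: 3x^2 - 7x + 13/3
image of x^4: 4x^3 - 14x^2 + (52/3)x - 203/27
image of x^5: 5x^4 - (70/3)x^3 + (130/3)x^2 - (1015/27)x + 1031/81
image of x^6: 6x^5 - 35x^4 + (260/3)x^3 - (1015/9)x^2 + (2062/27)x - 1729/81
image of x^7: 7x^6 - 49x^5 + (455/3)x^4 - (7105/27)x^3 + (7217/27)x^2 - (12103/81)x + 25999/729
the matrix is upper triangular; its diagonal is (0, 0, 0, 0, 0, 0, 0, 0)
for a triangular matrix the eigenvalues are the diagonal entries, with algebraic multiplicity their repetition count


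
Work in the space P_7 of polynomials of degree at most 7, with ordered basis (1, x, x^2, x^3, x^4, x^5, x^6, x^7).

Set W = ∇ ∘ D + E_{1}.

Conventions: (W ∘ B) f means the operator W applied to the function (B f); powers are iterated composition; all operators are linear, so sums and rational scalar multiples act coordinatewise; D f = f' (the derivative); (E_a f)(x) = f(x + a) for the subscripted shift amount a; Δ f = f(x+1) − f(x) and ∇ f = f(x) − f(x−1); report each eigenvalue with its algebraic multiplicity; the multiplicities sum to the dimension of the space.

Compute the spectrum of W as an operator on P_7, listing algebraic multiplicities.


λ = 1 (multiplicity 8)

image of 1: 1
image of x: x + 1
image of x^2: x^2 + 2x + 3
image of x^3: x^3 + 3x^2 + 9x - 2
image of x^4: x^4 + 4x^3 + 18x^2 - 8x + 5
image of x^5: x^5 + 5x^4 + 30x^3 - 20x^2 + 25x - 4
image of x^6: x^6 + 6x^5 + 45x^4 - 40x^3 + 75x^2 - 24x + 7
image of x^7: x^7 + 7x^6 + 63x^5 - 70x^4 + 175x^3 - 84x^2 + 49x - 6
the matrix is upper triangular; its diagonal is (1, 1, 1, 1, 1, 1, 1, 1)
for a triangular matrix the eigenvalues are the diagonal entries, with algebraic multiplicity their repetition count


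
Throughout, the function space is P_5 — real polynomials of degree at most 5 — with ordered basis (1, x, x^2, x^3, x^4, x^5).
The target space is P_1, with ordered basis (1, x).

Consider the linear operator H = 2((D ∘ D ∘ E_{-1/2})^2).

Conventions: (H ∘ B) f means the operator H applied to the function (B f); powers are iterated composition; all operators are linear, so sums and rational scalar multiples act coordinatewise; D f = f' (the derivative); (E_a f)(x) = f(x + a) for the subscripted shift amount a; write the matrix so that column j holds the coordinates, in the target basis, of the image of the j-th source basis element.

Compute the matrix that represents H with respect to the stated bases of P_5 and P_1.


image of 1: 0
image of x: 0
image of x^2: 0
image of x^3: 0
image of x^4: 48
image of x^5: 240x - 240
each image's coordinates form column j of the matrix

the matrix is [[0, 0, 0, 0, 48, -240]; [0, 0, 0, 0, 0, 240]] (rows listed top to bottom)


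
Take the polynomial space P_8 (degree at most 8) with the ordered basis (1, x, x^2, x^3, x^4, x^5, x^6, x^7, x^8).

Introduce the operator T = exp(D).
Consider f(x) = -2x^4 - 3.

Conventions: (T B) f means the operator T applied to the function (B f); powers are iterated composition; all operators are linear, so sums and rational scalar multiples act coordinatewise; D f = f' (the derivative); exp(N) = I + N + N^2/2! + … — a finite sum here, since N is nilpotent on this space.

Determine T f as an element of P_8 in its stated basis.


the result is g(x) = -2x^4 - 8x^3 - 12x^2 - 8x - 5

order-1 term: -8x^3
order-2 term: -12x^2
order-3 term: -8x
order-4 term: -2
the series for exp(D) f terminates at order 4
exp(D) f = -2x^4 - 8x^3 - 12x^2 - 8x - 5


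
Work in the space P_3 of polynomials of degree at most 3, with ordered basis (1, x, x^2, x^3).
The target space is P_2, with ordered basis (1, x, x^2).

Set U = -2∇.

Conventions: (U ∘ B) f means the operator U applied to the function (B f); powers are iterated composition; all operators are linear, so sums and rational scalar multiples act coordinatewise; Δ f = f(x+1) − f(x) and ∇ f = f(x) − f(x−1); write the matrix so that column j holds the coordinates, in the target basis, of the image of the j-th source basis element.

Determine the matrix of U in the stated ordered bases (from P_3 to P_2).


the matrix is [[0, -2, 2, -2]; [0, 0, -4, 6]; [0, 0, 0, -6]] (rows listed top to bottom)

image of 1: 0
image of x: -2
image of x^2: -4x + 2
image of x^3: -6x^2 + 6x - 2
each image's coordinates form column j of the matrix
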